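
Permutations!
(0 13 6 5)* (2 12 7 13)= (0 2 12 7 13 6 5)= [2, 1, 12, 3, 4, 0, 5, 13, 8, 9, 10, 11, 7, 6]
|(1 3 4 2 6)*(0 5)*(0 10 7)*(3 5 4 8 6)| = 10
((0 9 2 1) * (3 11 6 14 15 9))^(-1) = (0 1 2 9 15 14 6 11 3) = [1, 2, 9, 0, 4, 5, 11, 7, 8, 15, 10, 3, 12, 13, 6, 14]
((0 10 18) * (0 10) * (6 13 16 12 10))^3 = (6 12)(10 13)(16 18) = [0, 1, 2, 3, 4, 5, 12, 7, 8, 9, 13, 11, 6, 10, 14, 15, 18, 17, 16]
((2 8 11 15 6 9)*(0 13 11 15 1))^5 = (15)(0 13 11 1) = [13, 0, 2, 3, 4, 5, 6, 7, 8, 9, 10, 1, 12, 11, 14, 15]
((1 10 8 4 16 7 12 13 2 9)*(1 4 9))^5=(1 16)(2 4)(7 10)(8 12)(9 13)=[0, 16, 4, 3, 2, 5, 6, 10, 12, 13, 7, 11, 8, 9, 14, 15, 1]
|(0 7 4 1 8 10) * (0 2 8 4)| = |(0 7)(1 4)(2 8 10)| = 6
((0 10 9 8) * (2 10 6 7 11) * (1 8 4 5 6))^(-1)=(0 8 1)(2 11 7 6 5 4 9 10)=[8, 0, 11, 3, 9, 4, 5, 6, 1, 10, 2, 7]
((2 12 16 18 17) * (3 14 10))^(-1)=[0, 1, 17, 10, 4, 5, 6, 7, 8, 9, 14, 11, 2, 13, 3, 15, 12, 18, 16]=(2 17 18 16 12)(3 10 14)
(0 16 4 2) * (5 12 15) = [16, 1, 0, 3, 2, 12, 6, 7, 8, 9, 10, 11, 15, 13, 14, 5, 4] = (0 16 4 2)(5 12 15)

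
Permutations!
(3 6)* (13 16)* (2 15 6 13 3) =(2 15 6)(3 13 16) =[0, 1, 15, 13, 4, 5, 2, 7, 8, 9, 10, 11, 12, 16, 14, 6, 3]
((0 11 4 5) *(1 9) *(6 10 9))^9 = (0 11 4 5)(1 6 10 9) = [11, 6, 2, 3, 5, 0, 10, 7, 8, 1, 9, 4]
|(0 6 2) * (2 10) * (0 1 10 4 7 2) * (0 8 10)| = |(0 6 4 7 2 1)(8 10)| = 6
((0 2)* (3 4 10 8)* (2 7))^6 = [0, 1, 2, 10, 8, 5, 6, 7, 4, 9, 3] = (3 10)(4 8)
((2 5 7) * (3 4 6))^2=[0, 1, 7, 6, 3, 2, 4, 5]=(2 7 5)(3 6 4)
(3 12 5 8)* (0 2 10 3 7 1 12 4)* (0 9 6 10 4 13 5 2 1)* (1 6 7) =(0 6 10 3 13 5 8 1 12 2 4 9 7) =[6, 12, 4, 13, 9, 8, 10, 0, 1, 7, 3, 11, 2, 5]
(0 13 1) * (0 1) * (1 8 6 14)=[13, 8, 2, 3, 4, 5, 14, 7, 6, 9, 10, 11, 12, 0, 1]=(0 13)(1 8 6 14)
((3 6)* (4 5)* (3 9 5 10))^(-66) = (10) = [0, 1, 2, 3, 4, 5, 6, 7, 8, 9, 10]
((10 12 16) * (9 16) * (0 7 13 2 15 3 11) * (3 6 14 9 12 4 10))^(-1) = (0 11 3 16 9 14 6 15 2 13 7)(4 10) = [11, 1, 13, 16, 10, 5, 15, 0, 8, 14, 4, 3, 12, 7, 6, 2, 9]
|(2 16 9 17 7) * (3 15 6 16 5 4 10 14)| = 12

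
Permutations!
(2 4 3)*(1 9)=(1 9)(2 4 3)=[0, 9, 4, 2, 3, 5, 6, 7, 8, 1]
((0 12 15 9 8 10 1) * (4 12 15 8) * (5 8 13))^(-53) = (0 8 12 15 10 13 9 1 5 4) = [8, 5, 2, 3, 0, 4, 6, 7, 12, 1, 13, 11, 15, 9, 14, 10]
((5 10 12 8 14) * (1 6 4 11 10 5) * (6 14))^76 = [0, 1, 2, 3, 8, 5, 12, 7, 10, 9, 4, 6, 11, 13, 14] = (14)(4 8 10)(6 12 11)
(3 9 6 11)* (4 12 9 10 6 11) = [0, 1, 2, 10, 12, 5, 4, 7, 8, 11, 6, 3, 9] = (3 10 6 4 12 9 11)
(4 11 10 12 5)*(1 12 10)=[0, 12, 2, 3, 11, 4, 6, 7, 8, 9, 10, 1, 5]=(1 12 5 4 11)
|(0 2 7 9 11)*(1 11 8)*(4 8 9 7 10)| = |(0 2 10 4 8 1 11)| = 7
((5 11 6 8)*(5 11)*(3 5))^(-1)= (3 5)(6 11 8)= [0, 1, 2, 5, 4, 3, 11, 7, 6, 9, 10, 8]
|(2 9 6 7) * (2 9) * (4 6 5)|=5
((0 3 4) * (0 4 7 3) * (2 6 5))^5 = (2 5 6)(3 7) = [0, 1, 5, 7, 4, 6, 2, 3]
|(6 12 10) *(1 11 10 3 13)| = 7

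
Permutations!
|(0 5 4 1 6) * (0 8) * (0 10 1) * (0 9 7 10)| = |(0 5 4 9 7 10 1 6 8)| = 9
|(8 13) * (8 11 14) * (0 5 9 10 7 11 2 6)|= 11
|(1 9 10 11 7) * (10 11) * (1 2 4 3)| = |(1 9 11 7 2 4 3)| = 7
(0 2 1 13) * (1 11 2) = [1, 13, 11, 3, 4, 5, 6, 7, 8, 9, 10, 2, 12, 0] = (0 1 13)(2 11)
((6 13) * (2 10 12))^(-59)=(2 10 12)(6 13)=[0, 1, 10, 3, 4, 5, 13, 7, 8, 9, 12, 11, 2, 6]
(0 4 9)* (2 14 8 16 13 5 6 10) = [4, 1, 14, 3, 9, 6, 10, 7, 16, 0, 2, 11, 12, 5, 8, 15, 13] = (0 4 9)(2 14 8 16 13 5 6 10)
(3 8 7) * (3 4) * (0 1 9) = (0 1 9)(3 8 7 4) = [1, 9, 2, 8, 3, 5, 6, 4, 7, 0]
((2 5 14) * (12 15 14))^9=(2 14 15 12 5)=[0, 1, 14, 3, 4, 2, 6, 7, 8, 9, 10, 11, 5, 13, 15, 12]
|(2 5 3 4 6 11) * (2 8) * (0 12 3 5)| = 8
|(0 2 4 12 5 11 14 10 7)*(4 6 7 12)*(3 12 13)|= |(0 2 6 7)(3 12 5 11 14 10 13)|= 28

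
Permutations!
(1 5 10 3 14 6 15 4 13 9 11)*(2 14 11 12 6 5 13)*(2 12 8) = [0, 13, 14, 11, 12, 10, 15, 7, 2, 8, 3, 1, 6, 9, 5, 4] = (1 13 9 8 2 14 5 10 3 11)(4 12 6 15)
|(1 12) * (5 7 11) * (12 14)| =|(1 14 12)(5 7 11)| =3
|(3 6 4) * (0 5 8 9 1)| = |(0 5 8 9 1)(3 6 4)| = 15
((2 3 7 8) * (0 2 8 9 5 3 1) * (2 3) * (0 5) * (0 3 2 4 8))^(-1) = (0 8 4 5 1 2)(3 9 7) = [8, 2, 0, 9, 5, 1, 6, 3, 4, 7]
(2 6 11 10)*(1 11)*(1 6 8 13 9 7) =(1 11 10 2 8 13 9 7) =[0, 11, 8, 3, 4, 5, 6, 1, 13, 7, 2, 10, 12, 9]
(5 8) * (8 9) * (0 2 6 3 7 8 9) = [2, 1, 6, 7, 4, 0, 3, 8, 5, 9] = (9)(0 2 6 3 7 8 5)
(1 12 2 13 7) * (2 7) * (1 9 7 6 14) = (1 12 6 14)(2 13)(7 9) = [0, 12, 13, 3, 4, 5, 14, 9, 8, 7, 10, 11, 6, 2, 1]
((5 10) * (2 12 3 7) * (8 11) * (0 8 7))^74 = [2, 1, 8, 7, 4, 5, 6, 0, 12, 9, 10, 3, 11] = (0 2 8 12 11 3 7)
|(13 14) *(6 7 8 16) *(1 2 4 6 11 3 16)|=|(1 2 4 6 7 8)(3 16 11)(13 14)|=6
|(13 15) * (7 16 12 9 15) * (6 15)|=7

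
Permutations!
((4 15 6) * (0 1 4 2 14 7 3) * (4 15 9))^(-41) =(0 3 7 14 2 6 15 1)(4 9) =[3, 0, 6, 7, 9, 5, 15, 14, 8, 4, 10, 11, 12, 13, 2, 1]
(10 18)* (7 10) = [0, 1, 2, 3, 4, 5, 6, 10, 8, 9, 18, 11, 12, 13, 14, 15, 16, 17, 7] = (7 10 18)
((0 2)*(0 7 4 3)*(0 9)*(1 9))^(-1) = (0 9 1 3 4 7 2) = [9, 3, 0, 4, 7, 5, 6, 2, 8, 1]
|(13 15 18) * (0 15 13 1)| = 4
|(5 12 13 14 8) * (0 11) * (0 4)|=15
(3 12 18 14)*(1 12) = [0, 12, 2, 1, 4, 5, 6, 7, 8, 9, 10, 11, 18, 13, 3, 15, 16, 17, 14] = (1 12 18 14 3)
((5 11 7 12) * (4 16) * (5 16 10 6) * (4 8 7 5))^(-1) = (4 6 10)(5 11)(7 8 16 12) = [0, 1, 2, 3, 6, 11, 10, 8, 16, 9, 4, 5, 7, 13, 14, 15, 12]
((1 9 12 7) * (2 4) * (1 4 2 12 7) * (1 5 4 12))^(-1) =(1 4 5 12 7 9) =[0, 4, 2, 3, 5, 12, 6, 9, 8, 1, 10, 11, 7]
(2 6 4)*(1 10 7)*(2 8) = (1 10 7)(2 6 4 8) = [0, 10, 6, 3, 8, 5, 4, 1, 2, 9, 7]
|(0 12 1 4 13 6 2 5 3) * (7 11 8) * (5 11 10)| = 13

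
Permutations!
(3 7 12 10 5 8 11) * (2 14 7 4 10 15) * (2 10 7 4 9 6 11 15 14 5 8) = (2 5)(3 9 6 11)(4 7 12 14)(8 15 10) = [0, 1, 5, 9, 7, 2, 11, 12, 15, 6, 8, 3, 14, 13, 4, 10]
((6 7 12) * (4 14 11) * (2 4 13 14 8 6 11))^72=(14)=[0, 1, 2, 3, 4, 5, 6, 7, 8, 9, 10, 11, 12, 13, 14]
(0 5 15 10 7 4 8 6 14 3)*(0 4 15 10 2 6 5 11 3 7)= [11, 1, 6, 4, 8, 10, 14, 15, 5, 9, 0, 3, 12, 13, 7, 2]= (0 11 3 4 8 5 10)(2 6 14 7 15)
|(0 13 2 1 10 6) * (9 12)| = |(0 13 2 1 10 6)(9 12)| = 6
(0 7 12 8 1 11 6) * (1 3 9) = (0 7 12 8 3 9 1 11 6) = [7, 11, 2, 9, 4, 5, 0, 12, 3, 1, 10, 6, 8]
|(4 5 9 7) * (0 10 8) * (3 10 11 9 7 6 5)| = 10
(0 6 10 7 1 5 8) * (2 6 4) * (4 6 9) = (0 6 10 7 1 5 8)(2 9 4) = [6, 5, 9, 3, 2, 8, 10, 1, 0, 4, 7]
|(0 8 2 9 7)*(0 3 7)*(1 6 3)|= 4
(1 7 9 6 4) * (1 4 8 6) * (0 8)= [8, 7, 2, 3, 4, 5, 0, 9, 6, 1]= (0 8 6)(1 7 9)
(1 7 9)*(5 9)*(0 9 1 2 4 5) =(0 9 2 4 5 1 7) =[9, 7, 4, 3, 5, 1, 6, 0, 8, 2]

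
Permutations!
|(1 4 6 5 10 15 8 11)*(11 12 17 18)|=|(1 4 6 5 10 15 8 12 17 18 11)|=11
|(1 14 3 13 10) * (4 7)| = |(1 14 3 13 10)(4 7)| = 10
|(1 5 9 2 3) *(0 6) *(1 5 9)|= 10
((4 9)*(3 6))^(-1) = [0, 1, 2, 6, 9, 5, 3, 7, 8, 4] = (3 6)(4 9)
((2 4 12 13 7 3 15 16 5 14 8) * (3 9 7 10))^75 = (2 14 16 3 13 4 8 5 15 10 12)(7 9) = [0, 1, 14, 13, 8, 15, 6, 9, 5, 7, 12, 11, 2, 4, 16, 10, 3]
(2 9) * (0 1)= [1, 0, 9, 3, 4, 5, 6, 7, 8, 2]= (0 1)(2 9)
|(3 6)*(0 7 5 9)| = 4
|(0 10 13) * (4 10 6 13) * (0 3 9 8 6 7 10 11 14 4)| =|(0 7 10)(3 9 8 6 13)(4 11 14)| =15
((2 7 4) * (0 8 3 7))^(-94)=(0 3 4)(2 8 7)=[3, 1, 8, 4, 0, 5, 6, 2, 7]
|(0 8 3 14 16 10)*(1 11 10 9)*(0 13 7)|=|(0 8 3 14 16 9 1 11 10 13 7)|=11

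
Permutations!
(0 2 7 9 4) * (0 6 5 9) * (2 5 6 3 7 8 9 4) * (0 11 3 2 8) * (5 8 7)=(0 8 9 7 11 3 5 4 2)=[8, 1, 0, 5, 2, 4, 6, 11, 9, 7, 10, 3]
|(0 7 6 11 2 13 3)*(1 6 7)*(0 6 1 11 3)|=4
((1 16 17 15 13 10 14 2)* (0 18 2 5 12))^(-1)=(0 12 5 14 10 13 15 17 16 1 2 18)=[12, 2, 18, 3, 4, 14, 6, 7, 8, 9, 13, 11, 5, 15, 10, 17, 1, 16, 0]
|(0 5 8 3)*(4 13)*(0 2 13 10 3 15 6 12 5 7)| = 10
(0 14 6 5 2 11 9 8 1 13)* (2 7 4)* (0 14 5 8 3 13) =[5, 0, 11, 13, 2, 7, 8, 4, 1, 3, 10, 9, 12, 14, 6] =(0 5 7 4 2 11 9 3 13 14 6 8 1)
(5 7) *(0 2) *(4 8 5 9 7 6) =(0 2)(4 8 5 6)(7 9) =[2, 1, 0, 3, 8, 6, 4, 9, 5, 7]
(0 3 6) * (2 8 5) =(0 3 6)(2 8 5) =[3, 1, 8, 6, 4, 2, 0, 7, 5]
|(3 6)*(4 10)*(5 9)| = |(3 6)(4 10)(5 9)| = 2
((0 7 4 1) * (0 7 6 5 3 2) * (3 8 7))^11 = (0 5 7 1 2 6 8 4 3) = [5, 2, 6, 0, 3, 7, 8, 1, 4]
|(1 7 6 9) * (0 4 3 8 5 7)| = 9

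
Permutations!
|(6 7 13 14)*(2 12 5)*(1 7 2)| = |(1 7 13 14 6 2 12 5)| = 8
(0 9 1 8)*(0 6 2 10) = (0 9 1 8 6 2 10) = [9, 8, 10, 3, 4, 5, 2, 7, 6, 1, 0]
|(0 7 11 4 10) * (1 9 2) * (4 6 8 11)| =12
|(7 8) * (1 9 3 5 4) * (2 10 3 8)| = 9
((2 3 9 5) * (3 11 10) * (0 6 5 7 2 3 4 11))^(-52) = (0 9 6 7 5 2 3)(4 10 11) = [9, 1, 3, 0, 10, 2, 7, 5, 8, 6, 11, 4]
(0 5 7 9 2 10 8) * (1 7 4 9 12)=[5, 7, 10, 3, 9, 4, 6, 12, 0, 2, 8, 11, 1]=(0 5 4 9 2 10 8)(1 7 12)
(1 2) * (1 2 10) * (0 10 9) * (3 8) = [10, 9, 2, 8, 4, 5, 6, 7, 3, 0, 1] = (0 10 1 9)(3 8)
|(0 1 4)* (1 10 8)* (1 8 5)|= |(0 10 5 1 4)|= 5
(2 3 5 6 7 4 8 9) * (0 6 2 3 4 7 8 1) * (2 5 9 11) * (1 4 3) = [6, 0, 3, 9, 4, 5, 8, 7, 11, 1, 10, 2] = (0 6 8 11 2 3 9 1)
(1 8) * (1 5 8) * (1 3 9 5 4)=[0, 3, 2, 9, 1, 8, 6, 7, 4, 5]=(1 3 9 5 8 4)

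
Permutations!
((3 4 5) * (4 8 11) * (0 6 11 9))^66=(0 11 5 8)(3 9 6 4)=[11, 1, 2, 9, 3, 8, 4, 7, 0, 6, 10, 5]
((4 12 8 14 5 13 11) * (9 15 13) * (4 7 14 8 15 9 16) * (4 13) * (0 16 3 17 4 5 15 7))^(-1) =[11, 1, 2, 5, 17, 15, 6, 12, 8, 9, 10, 13, 4, 16, 7, 14, 0, 3] =(0 11 13 16)(3 5 15 14 7 12 4 17)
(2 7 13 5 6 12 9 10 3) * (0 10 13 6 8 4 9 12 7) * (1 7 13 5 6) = (0 10 3 2)(1 7)(4 9 5 8)(6 13) = [10, 7, 0, 2, 9, 8, 13, 1, 4, 5, 3, 11, 12, 6]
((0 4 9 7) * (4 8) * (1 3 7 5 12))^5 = (0 12 8 1 4 3 9 7 5) = [12, 4, 2, 9, 3, 0, 6, 5, 1, 7, 10, 11, 8]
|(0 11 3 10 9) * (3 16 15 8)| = 8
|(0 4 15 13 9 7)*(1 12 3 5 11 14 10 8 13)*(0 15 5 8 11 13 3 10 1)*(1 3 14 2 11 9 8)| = |(0 4 5 13 8 14 3 1 12 10 9 7 15)(2 11)| = 26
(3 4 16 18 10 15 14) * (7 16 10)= (3 4 10 15 14)(7 16 18)= [0, 1, 2, 4, 10, 5, 6, 16, 8, 9, 15, 11, 12, 13, 3, 14, 18, 17, 7]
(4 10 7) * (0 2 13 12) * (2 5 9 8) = (0 5 9 8 2 13 12)(4 10 7) = [5, 1, 13, 3, 10, 9, 6, 4, 2, 8, 7, 11, 0, 12]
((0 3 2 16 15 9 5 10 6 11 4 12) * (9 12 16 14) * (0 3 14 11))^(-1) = (0 6 10 5 9 14)(2 3 12 15 16 4 11) = [6, 1, 3, 12, 11, 9, 10, 7, 8, 14, 5, 2, 15, 13, 0, 16, 4]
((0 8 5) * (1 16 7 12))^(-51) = (1 16 7 12) = [0, 16, 2, 3, 4, 5, 6, 12, 8, 9, 10, 11, 1, 13, 14, 15, 7]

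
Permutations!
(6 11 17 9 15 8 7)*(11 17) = (6 17 9 15 8 7) = [0, 1, 2, 3, 4, 5, 17, 6, 7, 15, 10, 11, 12, 13, 14, 8, 16, 9]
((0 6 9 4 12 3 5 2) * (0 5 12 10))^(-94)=(12)(0 6 9 4 10)=[6, 1, 2, 3, 10, 5, 9, 7, 8, 4, 0, 11, 12]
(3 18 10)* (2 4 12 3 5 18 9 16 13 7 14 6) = (2 4 12 3 9 16 13 7 14 6)(5 18 10) = [0, 1, 4, 9, 12, 18, 2, 14, 8, 16, 5, 11, 3, 7, 6, 15, 13, 17, 10]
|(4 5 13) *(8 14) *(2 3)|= 6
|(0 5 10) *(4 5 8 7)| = |(0 8 7 4 5 10)| = 6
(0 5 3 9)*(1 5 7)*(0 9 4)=(9)(0 7 1 5 3 4)=[7, 5, 2, 4, 0, 3, 6, 1, 8, 9]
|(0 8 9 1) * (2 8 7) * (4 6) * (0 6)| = 8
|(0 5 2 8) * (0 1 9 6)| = 7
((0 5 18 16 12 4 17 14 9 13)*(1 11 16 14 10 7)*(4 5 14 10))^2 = (0 9)(1 16 5 10)(7 11 12 18)(13 14) = [9, 16, 2, 3, 4, 10, 6, 11, 8, 0, 1, 12, 18, 14, 13, 15, 5, 17, 7]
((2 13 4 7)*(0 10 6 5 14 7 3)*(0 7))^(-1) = (0 14 5 6 10)(2 7 3 4 13) = [14, 1, 7, 4, 13, 6, 10, 3, 8, 9, 0, 11, 12, 2, 5]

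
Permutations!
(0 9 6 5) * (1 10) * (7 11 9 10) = [10, 7, 2, 3, 4, 0, 5, 11, 8, 6, 1, 9] = (0 10 1 7 11 9 6 5)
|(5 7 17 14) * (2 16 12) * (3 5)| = |(2 16 12)(3 5 7 17 14)| = 15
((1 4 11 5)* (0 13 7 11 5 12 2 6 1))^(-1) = (0 5 4 1 6 2 12 11 7 13) = [5, 6, 12, 3, 1, 4, 2, 13, 8, 9, 10, 7, 11, 0]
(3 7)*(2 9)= (2 9)(3 7)= [0, 1, 9, 7, 4, 5, 6, 3, 8, 2]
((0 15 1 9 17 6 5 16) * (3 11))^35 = (0 9 5 15 17 16 1 6)(3 11) = [9, 6, 2, 11, 4, 15, 0, 7, 8, 5, 10, 3, 12, 13, 14, 17, 1, 16]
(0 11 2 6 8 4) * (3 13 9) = (0 11 2 6 8 4)(3 13 9) = [11, 1, 6, 13, 0, 5, 8, 7, 4, 3, 10, 2, 12, 9]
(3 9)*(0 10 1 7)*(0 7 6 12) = (0 10 1 6 12)(3 9) = [10, 6, 2, 9, 4, 5, 12, 7, 8, 3, 1, 11, 0]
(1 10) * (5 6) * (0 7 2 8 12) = (0 7 2 8 12)(1 10)(5 6) = [7, 10, 8, 3, 4, 6, 5, 2, 12, 9, 1, 11, 0]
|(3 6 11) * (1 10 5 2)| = |(1 10 5 2)(3 6 11)| = 12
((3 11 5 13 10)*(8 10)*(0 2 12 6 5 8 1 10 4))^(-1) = [4, 13, 0, 10, 8, 6, 12, 7, 11, 9, 1, 3, 2, 5] = (0 4 8 11 3 10 1 13 5 6 12 2)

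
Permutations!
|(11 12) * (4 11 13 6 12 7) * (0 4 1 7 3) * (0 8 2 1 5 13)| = 12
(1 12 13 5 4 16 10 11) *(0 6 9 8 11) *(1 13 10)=(0 6 9 8 11 13 5 4 16 1 12 10)=[6, 12, 2, 3, 16, 4, 9, 7, 11, 8, 0, 13, 10, 5, 14, 15, 1]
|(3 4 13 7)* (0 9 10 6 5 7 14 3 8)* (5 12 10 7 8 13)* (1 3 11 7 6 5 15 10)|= 44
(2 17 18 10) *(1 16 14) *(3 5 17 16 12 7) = [0, 12, 16, 5, 4, 17, 6, 3, 8, 9, 2, 11, 7, 13, 1, 15, 14, 18, 10] = (1 12 7 3 5 17 18 10 2 16 14)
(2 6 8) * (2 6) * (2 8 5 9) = [0, 1, 8, 3, 4, 9, 5, 7, 6, 2] = (2 8 6 5 9)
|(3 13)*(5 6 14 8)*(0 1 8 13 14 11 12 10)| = |(0 1 8 5 6 11 12 10)(3 14 13)| = 24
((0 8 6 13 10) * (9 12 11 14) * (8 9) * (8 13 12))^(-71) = (0 9 8 6 12 11 14 13 10) = [9, 1, 2, 3, 4, 5, 12, 7, 6, 8, 0, 14, 11, 10, 13]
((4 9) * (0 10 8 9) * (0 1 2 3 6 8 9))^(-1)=(0 8 6 3 2 1 4 9 10)=[8, 4, 1, 2, 9, 5, 3, 7, 6, 10, 0]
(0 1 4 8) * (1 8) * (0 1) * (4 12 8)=(0 4)(1 12 8)=[4, 12, 2, 3, 0, 5, 6, 7, 1, 9, 10, 11, 8]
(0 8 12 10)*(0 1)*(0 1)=(0 8 12 10)=[8, 1, 2, 3, 4, 5, 6, 7, 12, 9, 0, 11, 10]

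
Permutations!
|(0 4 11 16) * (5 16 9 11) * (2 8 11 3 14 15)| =28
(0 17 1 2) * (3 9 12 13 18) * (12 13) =(0 17 1 2)(3 9 13 18) =[17, 2, 0, 9, 4, 5, 6, 7, 8, 13, 10, 11, 12, 18, 14, 15, 16, 1, 3]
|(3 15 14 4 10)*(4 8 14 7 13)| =6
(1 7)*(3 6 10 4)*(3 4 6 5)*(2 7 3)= (1 3 5 2 7)(6 10)= [0, 3, 7, 5, 4, 2, 10, 1, 8, 9, 6]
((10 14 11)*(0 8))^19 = (0 8)(10 14 11) = [8, 1, 2, 3, 4, 5, 6, 7, 0, 9, 14, 10, 12, 13, 11]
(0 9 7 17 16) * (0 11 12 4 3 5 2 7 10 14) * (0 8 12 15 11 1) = (0 9 10 14 8 12 4 3 5 2 7 17 16 1)(11 15) = [9, 0, 7, 5, 3, 2, 6, 17, 12, 10, 14, 15, 4, 13, 8, 11, 1, 16]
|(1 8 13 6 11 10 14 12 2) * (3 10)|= 10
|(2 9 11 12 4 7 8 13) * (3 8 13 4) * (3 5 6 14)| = |(2 9 11 12 5 6 14 3 8 4 7 13)| = 12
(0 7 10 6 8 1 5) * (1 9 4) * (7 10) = (0 10 6 8 9 4 1 5) = [10, 5, 2, 3, 1, 0, 8, 7, 9, 4, 6]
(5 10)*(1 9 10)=(1 9 10 5)=[0, 9, 2, 3, 4, 1, 6, 7, 8, 10, 5]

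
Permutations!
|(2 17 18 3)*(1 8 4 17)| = 7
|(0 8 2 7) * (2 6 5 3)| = 7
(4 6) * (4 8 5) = (4 6 8 5) = [0, 1, 2, 3, 6, 4, 8, 7, 5]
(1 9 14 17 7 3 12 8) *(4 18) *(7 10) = [0, 9, 2, 12, 18, 5, 6, 3, 1, 14, 7, 11, 8, 13, 17, 15, 16, 10, 4] = (1 9 14 17 10 7 3 12 8)(4 18)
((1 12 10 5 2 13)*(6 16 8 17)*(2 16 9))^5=[0, 8, 5, 3, 4, 9, 12, 7, 13, 10, 6, 11, 17, 16, 14, 15, 2, 1]=(1 8 13 16 2 5 9 10 6 12 17)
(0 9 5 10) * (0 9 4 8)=[4, 1, 2, 3, 8, 10, 6, 7, 0, 5, 9]=(0 4 8)(5 10 9)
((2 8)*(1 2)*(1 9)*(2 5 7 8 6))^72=(1 7 9 5 8)=[0, 7, 2, 3, 4, 8, 6, 9, 1, 5]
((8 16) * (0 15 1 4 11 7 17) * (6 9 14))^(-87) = (0 11 15 7 1 17 4)(8 16) = [11, 17, 2, 3, 0, 5, 6, 1, 16, 9, 10, 15, 12, 13, 14, 7, 8, 4]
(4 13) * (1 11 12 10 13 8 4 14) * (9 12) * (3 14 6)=[0, 11, 2, 14, 8, 5, 3, 7, 4, 12, 13, 9, 10, 6, 1]=(1 11 9 12 10 13 6 3 14)(4 8)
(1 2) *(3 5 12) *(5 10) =(1 2)(3 10 5 12) =[0, 2, 1, 10, 4, 12, 6, 7, 8, 9, 5, 11, 3]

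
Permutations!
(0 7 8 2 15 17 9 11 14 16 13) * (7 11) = (0 11 14 16 13)(2 15 17 9 7 8) = [11, 1, 15, 3, 4, 5, 6, 8, 2, 7, 10, 14, 12, 0, 16, 17, 13, 9]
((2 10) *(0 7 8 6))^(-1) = [6, 1, 10, 3, 4, 5, 8, 0, 7, 9, 2] = (0 6 8 7)(2 10)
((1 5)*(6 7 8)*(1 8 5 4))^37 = (1 4)(5 8 6 7) = [0, 4, 2, 3, 1, 8, 7, 5, 6]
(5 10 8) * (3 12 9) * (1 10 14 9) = (1 10 8 5 14 9 3 12) = [0, 10, 2, 12, 4, 14, 6, 7, 5, 3, 8, 11, 1, 13, 9]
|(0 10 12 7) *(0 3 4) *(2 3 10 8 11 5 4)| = 30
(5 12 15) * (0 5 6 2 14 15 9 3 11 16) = (0 5 12 9 3 11 16)(2 14 15 6) = [5, 1, 14, 11, 4, 12, 2, 7, 8, 3, 10, 16, 9, 13, 15, 6, 0]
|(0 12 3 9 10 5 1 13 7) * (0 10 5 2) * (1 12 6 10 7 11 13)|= 4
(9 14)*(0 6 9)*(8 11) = [6, 1, 2, 3, 4, 5, 9, 7, 11, 14, 10, 8, 12, 13, 0] = (0 6 9 14)(8 11)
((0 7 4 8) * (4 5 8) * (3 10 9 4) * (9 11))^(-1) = (0 8 5 7)(3 4 9 11 10) = [8, 1, 2, 4, 9, 7, 6, 0, 5, 11, 3, 10]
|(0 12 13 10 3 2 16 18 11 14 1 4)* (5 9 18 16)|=|(0 12 13 10 3 2 5 9 18 11 14 1 4)|=13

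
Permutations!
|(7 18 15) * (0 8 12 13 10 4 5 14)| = 24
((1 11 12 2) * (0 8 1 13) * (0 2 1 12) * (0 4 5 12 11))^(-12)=(13)(0 11 5 1 8 4 12)=[11, 8, 2, 3, 12, 1, 6, 7, 4, 9, 10, 5, 0, 13]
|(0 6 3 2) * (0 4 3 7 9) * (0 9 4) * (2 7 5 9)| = 15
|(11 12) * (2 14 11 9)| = 5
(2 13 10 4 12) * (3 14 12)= (2 13 10 4 3 14 12)= [0, 1, 13, 14, 3, 5, 6, 7, 8, 9, 4, 11, 2, 10, 12]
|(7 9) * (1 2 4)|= |(1 2 4)(7 9)|= 6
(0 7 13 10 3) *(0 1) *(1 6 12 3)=(0 7 13 10 1)(3 6 12)=[7, 0, 2, 6, 4, 5, 12, 13, 8, 9, 1, 11, 3, 10]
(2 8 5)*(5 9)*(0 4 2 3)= (0 4 2 8 9 5 3)= [4, 1, 8, 0, 2, 3, 6, 7, 9, 5]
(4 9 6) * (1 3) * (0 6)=[6, 3, 2, 1, 9, 5, 4, 7, 8, 0]=(0 6 4 9)(1 3)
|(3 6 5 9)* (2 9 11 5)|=4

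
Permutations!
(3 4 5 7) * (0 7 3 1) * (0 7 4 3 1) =(0 4 5 1 7) =[4, 7, 2, 3, 5, 1, 6, 0]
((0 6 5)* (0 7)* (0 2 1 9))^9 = (0 5 2 9 6 7 1) = [5, 0, 9, 3, 4, 2, 7, 1, 8, 6]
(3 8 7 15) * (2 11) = (2 11)(3 8 7 15) = [0, 1, 11, 8, 4, 5, 6, 15, 7, 9, 10, 2, 12, 13, 14, 3]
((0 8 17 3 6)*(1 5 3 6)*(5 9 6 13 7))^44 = (0 7 9 17 3)(1 8 5 6 13) = [7, 8, 2, 0, 4, 6, 13, 9, 5, 17, 10, 11, 12, 1, 14, 15, 16, 3]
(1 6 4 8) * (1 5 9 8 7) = (1 6 4 7)(5 9 8) = [0, 6, 2, 3, 7, 9, 4, 1, 5, 8]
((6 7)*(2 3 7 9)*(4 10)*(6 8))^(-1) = (2 9 6 8 7 3)(4 10) = [0, 1, 9, 2, 10, 5, 8, 3, 7, 6, 4]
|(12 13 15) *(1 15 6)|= 5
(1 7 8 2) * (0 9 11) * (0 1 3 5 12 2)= (0 9 11 1 7 8)(2 3 5 12)= [9, 7, 3, 5, 4, 12, 6, 8, 0, 11, 10, 1, 2]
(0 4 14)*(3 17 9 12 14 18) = (0 4 18 3 17 9 12 14) = [4, 1, 2, 17, 18, 5, 6, 7, 8, 12, 10, 11, 14, 13, 0, 15, 16, 9, 3]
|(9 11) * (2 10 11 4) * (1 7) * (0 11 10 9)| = 6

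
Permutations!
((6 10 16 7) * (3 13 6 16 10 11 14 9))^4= (16)(3 14 6)(9 11 13)= [0, 1, 2, 14, 4, 5, 3, 7, 8, 11, 10, 13, 12, 9, 6, 15, 16]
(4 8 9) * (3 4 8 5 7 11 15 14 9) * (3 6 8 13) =(3 4 5 7 11 15 14 9 13)(6 8) =[0, 1, 2, 4, 5, 7, 8, 11, 6, 13, 10, 15, 12, 3, 9, 14]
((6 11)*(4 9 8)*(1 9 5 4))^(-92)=(11)(1 9 8)=[0, 9, 2, 3, 4, 5, 6, 7, 1, 8, 10, 11]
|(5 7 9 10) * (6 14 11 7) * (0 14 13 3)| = 10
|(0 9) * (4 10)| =|(0 9)(4 10)| =2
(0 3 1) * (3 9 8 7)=(0 9 8 7 3 1)=[9, 0, 2, 1, 4, 5, 6, 3, 7, 8]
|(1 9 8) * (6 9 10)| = 5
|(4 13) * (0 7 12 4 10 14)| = |(0 7 12 4 13 10 14)| = 7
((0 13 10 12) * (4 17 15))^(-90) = (17)(0 10)(12 13) = [10, 1, 2, 3, 4, 5, 6, 7, 8, 9, 0, 11, 13, 12, 14, 15, 16, 17]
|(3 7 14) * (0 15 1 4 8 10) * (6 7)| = 12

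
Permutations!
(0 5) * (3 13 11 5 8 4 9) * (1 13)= [8, 13, 2, 1, 9, 0, 6, 7, 4, 3, 10, 5, 12, 11]= (0 8 4 9 3 1 13 11 5)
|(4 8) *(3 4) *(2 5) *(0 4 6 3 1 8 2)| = |(0 4 2 5)(1 8)(3 6)| = 4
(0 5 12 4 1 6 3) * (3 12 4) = (0 5 4 1 6 12 3) = [5, 6, 2, 0, 1, 4, 12, 7, 8, 9, 10, 11, 3]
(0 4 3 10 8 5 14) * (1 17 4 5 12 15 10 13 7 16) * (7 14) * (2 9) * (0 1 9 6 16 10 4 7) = [5, 17, 6, 13, 3, 0, 16, 10, 12, 2, 8, 11, 15, 14, 1, 4, 9, 7] = (0 5)(1 17 7 10 8 12 15 4 3 13 14)(2 6 16 9)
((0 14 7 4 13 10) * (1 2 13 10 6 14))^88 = (0 4 14 13 1 10 7 6 2) = [4, 10, 0, 3, 14, 5, 2, 6, 8, 9, 7, 11, 12, 1, 13]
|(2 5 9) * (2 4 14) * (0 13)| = |(0 13)(2 5 9 4 14)| = 10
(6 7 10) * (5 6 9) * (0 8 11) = (0 8 11)(5 6 7 10 9) = [8, 1, 2, 3, 4, 6, 7, 10, 11, 5, 9, 0]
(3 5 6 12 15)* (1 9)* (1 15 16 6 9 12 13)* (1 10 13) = (1 12 16 6)(3 5 9 15)(10 13) = [0, 12, 2, 5, 4, 9, 1, 7, 8, 15, 13, 11, 16, 10, 14, 3, 6]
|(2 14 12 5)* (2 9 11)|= |(2 14 12 5 9 11)|= 6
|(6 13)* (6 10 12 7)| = 5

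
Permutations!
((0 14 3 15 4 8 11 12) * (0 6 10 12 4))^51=(0 15 3 14)=[15, 1, 2, 14, 4, 5, 6, 7, 8, 9, 10, 11, 12, 13, 0, 3]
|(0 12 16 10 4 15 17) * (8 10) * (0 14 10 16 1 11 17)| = 18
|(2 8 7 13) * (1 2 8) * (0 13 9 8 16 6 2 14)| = |(0 13 16 6 2 1 14)(7 9 8)| = 21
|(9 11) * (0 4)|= |(0 4)(9 11)|= 2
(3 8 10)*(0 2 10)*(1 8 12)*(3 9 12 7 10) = (0 2 3 7 10 9 12 1 8) = [2, 8, 3, 7, 4, 5, 6, 10, 0, 12, 9, 11, 1]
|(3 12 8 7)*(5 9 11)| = |(3 12 8 7)(5 9 11)| = 12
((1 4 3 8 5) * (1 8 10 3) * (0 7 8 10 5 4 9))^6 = [0, 1, 2, 3, 4, 5, 6, 7, 8, 9, 10] = (10)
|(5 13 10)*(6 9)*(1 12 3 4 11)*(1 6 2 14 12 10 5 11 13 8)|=13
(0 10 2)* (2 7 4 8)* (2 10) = (0 2)(4 8 10 7) = [2, 1, 0, 3, 8, 5, 6, 4, 10, 9, 7]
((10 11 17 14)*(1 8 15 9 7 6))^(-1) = (1 6 7 9 15 8)(10 14 17 11) = [0, 6, 2, 3, 4, 5, 7, 9, 1, 15, 14, 10, 12, 13, 17, 8, 16, 11]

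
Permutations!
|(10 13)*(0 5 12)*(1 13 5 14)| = |(0 14 1 13 10 5 12)| = 7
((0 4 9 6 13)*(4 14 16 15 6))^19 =(0 14 16 15 6 13)(4 9) =[14, 1, 2, 3, 9, 5, 13, 7, 8, 4, 10, 11, 12, 0, 16, 6, 15]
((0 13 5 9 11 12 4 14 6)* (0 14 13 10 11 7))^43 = (0 9 13 12 10 7 5 4 11)(6 14) = [9, 1, 2, 3, 11, 4, 14, 5, 8, 13, 7, 0, 10, 12, 6]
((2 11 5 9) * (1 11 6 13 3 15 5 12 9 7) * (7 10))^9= (1 5 13 9)(2 11 10 3)(6 12 7 15)= [0, 5, 11, 2, 4, 13, 12, 15, 8, 1, 3, 10, 7, 9, 14, 6]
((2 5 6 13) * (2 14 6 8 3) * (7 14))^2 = (2 8)(3 5)(6 7)(13 14) = [0, 1, 8, 5, 4, 3, 7, 6, 2, 9, 10, 11, 12, 14, 13]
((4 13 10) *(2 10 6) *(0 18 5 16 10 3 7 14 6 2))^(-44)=(0 10 3)(2 6 16)(4 7 18)(5 13 14)=[10, 1, 6, 0, 7, 13, 16, 18, 8, 9, 3, 11, 12, 14, 5, 15, 2, 17, 4]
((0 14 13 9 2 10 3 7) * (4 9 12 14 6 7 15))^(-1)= (0 7 6)(2 9 4 15 3 10)(12 13 14)= [7, 1, 9, 10, 15, 5, 0, 6, 8, 4, 2, 11, 13, 14, 12, 3]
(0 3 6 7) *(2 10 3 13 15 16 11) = (0 13 15 16 11 2 10 3 6 7) = [13, 1, 10, 6, 4, 5, 7, 0, 8, 9, 3, 2, 12, 15, 14, 16, 11]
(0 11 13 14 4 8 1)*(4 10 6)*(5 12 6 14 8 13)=(0 11 5 12 6 4 13 8 1)(10 14)=[11, 0, 2, 3, 13, 12, 4, 7, 1, 9, 14, 5, 6, 8, 10]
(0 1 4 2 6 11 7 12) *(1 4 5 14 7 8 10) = (0 4 2 6 11 8 10 1 5 14 7 12) = [4, 5, 6, 3, 2, 14, 11, 12, 10, 9, 1, 8, 0, 13, 7]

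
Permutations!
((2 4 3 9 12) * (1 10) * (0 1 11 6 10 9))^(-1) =[3, 0, 12, 4, 2, 5, 11, 7, 8, 1, 6, 10, 9] =(0 3 4 2 12 9 1)(6 11 10)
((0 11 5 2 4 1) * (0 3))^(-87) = (0 4 11 1 5 3 2) = [4, 5, 0, 2, 11, 3, 6, 7, 8, 9, 10, 1]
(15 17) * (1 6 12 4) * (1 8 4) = (1 6 12)(4 8)(15 17) = [0, 6, 2, 3, 8, 5, 12, 7, 4, 9, 10, 11, 1, 13, 14, 17, 16, 15]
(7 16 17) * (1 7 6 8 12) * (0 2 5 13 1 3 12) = (0 2 5 13 1 7 16 17 6 8)(3 12) = [2, 7, 5, 12, 4, 13, 8, 16, 0, 9, 10, 11, 3, 1, 14, 15, 17, 6]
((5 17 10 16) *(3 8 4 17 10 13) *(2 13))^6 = (17) = [0, 1, 2, 3, 4, 5, 6, 7, 8, 9, 10, 11, 12, 13, 14, 15, 16, 17]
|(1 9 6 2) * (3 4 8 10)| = |(1 9 6 2)(3 4 8 10)| = 4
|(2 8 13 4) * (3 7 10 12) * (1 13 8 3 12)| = |(1 13 4 2 3 7 10)| = 7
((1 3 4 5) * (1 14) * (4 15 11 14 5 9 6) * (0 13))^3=(0 13)(1 11 3 14 15)=[13, 11, 2, 14, 4, 5, 6, 7, 8, 9, 10, 3, 12, 0, 15, 1]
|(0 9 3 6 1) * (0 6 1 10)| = 6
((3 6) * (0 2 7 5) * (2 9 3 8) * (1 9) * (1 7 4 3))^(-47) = (0 7 5)(1 9)(2 6 4 8 3) = [7, 9, 6, 2, 8, 0, 4, 5, 3, 1]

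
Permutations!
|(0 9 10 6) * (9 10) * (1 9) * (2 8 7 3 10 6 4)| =|(0 6)(1 9)(2 8 7 3 10 4)| =6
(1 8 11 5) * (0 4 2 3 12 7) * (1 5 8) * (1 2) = [4, 2, 3, 12, 1, 5, 6, 0, 11, 9, 10, 8, 7] = (0 4 1 2 3 12 7)(8 11)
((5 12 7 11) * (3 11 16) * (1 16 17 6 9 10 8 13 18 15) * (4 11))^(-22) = (1 9 11 18 17 3 8 12)(4 13 7 16 10 5 15 6) = [0, 9, 2, 8, 13, 15, 4, 16, 12, 11, 5, 18, 1, 7, 14, 6, 10, 3, 17]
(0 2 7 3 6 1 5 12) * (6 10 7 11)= (0 2 11 6 1 5 12)(3 10 7)= [2, 5, 11, 10, 4, 12, 1, 3, 8, 9, 7, 6, 0]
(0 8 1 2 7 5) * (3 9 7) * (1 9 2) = (0 8 9 7 5)(2 3) = [8, 1, 3, 2, 4, 0, 6, 5, 9, 7]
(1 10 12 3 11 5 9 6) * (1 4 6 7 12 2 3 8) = (1 10 2 3 11 5 9 7 12 8)(4 6) = [0, 10, 3, 11, 6, 9, 4, 12, 1, 7, 2, 5, 8]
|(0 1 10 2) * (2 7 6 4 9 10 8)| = |(0 1 8 2)(4 9 10 7 6)| = 20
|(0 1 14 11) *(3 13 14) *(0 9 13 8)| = |(0 1 3 8)(9 13 14 11)| = 4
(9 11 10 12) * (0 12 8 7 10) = [12, 1, 2, 3, 4, 5, 6, 10, 7, 11, 8, 0, 9] = (0 12 9 11)(7 10 8)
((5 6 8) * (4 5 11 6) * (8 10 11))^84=(11)=[0, 1, 2, 3, 4, 5, 6, 7, 8, 9, 10, 11]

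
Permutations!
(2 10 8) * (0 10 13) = (0 10 8 2 13) = [10, 1, 13, 3, 4, 5, 6, 7, 2, 9, 8, 11, 12, 0]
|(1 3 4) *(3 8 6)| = 5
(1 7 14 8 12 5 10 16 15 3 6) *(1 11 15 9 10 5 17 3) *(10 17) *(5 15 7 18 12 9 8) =[0, 18, 2, 6, 4, 15, 11, 14, 9, 17, 16, 7, 10, 13, 5, 1, 8, 3, 12] =(1 18 12 10 16 8 9 17 3 6 11 7 14 5 15)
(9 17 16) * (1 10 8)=(1 10 8)(9 17 16)=[0, 10, 2, 3, 4, 5, 6, 7, 1, 17, 8, 11, 12, 13, 14, 15, 9, 16]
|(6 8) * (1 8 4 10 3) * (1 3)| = |(1 8 6 4 10)| = 5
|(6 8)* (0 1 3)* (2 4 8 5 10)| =6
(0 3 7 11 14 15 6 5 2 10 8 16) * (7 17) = (0 3 17 7 11 14 15 6 5 2 10 8 16) = [3, 1, 10, 17, 4, 2, 5, 11, 16, 9, 8, 14, 12, 13, 15, 6, 0, 7]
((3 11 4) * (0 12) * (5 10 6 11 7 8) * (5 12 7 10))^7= (0 12 8 7)(3 6 4 10 11)= [12, 1, 2, 6, 10, 5, 4, 0, 7, 9, 11, 3, 8]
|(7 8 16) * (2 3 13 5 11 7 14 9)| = |(2 3 13 5 11 7 8 16 14 9)| = 10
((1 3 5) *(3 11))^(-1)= (1 5 3 11)= [0, 5, 2, 11, 4, 3, 6, 7, 8, 9, 10, 1]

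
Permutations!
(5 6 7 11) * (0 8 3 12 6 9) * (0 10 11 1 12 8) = (1 12 6 7)(3 8)(5 9 10 11) = [0, 12, 2, 8, 4, 9, 7, 1, 3, 10, 11, 5, 6]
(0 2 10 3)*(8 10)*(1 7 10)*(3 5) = (0 2 8 1 7 10 5 3) = [2, 7, 8, 0, 4, 3, 6, 10, 1, 9, 5]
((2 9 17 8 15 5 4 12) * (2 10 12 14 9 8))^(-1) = (2 17 9 14 4 5 15 8)(10 12) = [0, 1, 17, 3, 5, 15, 6, 7, 2, 14, 12, 11, 10, 13, 4, 8, 16, 9]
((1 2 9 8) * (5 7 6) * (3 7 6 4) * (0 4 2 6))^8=(0 6 8 2 3)(1 9 7 4 5)=[6, 9, 3, 0, 5, 1, 8, 4, 2, 7]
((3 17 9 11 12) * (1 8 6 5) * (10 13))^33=[0, 8, 2, 11, 4, 1, 5, 7, 6, 3, 13, 17, 9, 10, 14, 15, 16, 12]=(1 8 6 5)(3 11 17 12 9)(10 13)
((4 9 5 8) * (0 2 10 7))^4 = (10) = [0, 1, 2, 3, 4, 5, 6, 7, 8, 9, 10]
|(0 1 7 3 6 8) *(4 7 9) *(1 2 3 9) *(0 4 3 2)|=6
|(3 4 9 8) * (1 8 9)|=4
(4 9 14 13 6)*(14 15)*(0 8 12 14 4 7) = (0 8 12 14 13 6 7)(4 9 15) = [8, 1, 2, 3, 9, 5, 7, 0, 12, 15, 10, 11, 14, 6, 13, 4]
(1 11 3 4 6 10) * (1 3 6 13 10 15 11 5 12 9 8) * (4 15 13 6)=[0, 5, 2, 15, 6, 12, 13, 7, 1, 8, 3, 4, 9, 10, 14, 11]=(1 5 12 9 8)(3 15 11 4 6 13 10)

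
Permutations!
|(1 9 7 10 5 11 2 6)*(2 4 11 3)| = |(1 9 7 10 5 3 2 6)(4 11)| = 8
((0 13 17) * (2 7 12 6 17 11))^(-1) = [17, 1, 11, 3, 4, 5, 12, 2, 8, 9, 10, 13, 7, 0, 14, 15, 16, 6] = (0 17 6 12 7 2 11 13)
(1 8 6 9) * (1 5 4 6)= (1 8)(4 6 9 5)= [0, 8, 2, 3, 6, 4, 9, 7, 1, 5]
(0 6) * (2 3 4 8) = (0 6)(2 3 4 8) = [6, 1, 3, 4, 8, 5, 0, 7, 2]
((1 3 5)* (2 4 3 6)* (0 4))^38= (0 5 2 3 6 4 1)= [5, 0, 3, 6, 1, 2, 4]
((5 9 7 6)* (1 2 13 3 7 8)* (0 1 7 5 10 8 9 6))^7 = [10, 8, 7, 1, 4, 2, 13, 6, 5, 9, 3, 11, 12, 0] = (0 10 3 1 8 5 2 7 6 13)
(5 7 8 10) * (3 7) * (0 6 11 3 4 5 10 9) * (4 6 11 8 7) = (0 11 3 4 5 6 8 9) = [11, 1, 2, 4, 5, 6, 8, 7, 9, 0, 10, 3]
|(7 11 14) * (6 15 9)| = 3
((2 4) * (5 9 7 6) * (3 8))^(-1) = [0, 1, 4, 8, 2, 6, 7, 9, 3, 5] = (2 4)(3 8)(5 6 7 9)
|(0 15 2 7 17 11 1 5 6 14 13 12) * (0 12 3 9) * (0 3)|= |(0 15 2 7 17 11 1 5 6 14 13)(3 9)|= 22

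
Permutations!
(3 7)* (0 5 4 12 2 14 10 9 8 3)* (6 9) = [5, 1, 14, 7, 12, 4, 9, 0, 3, 8, 6, 11, 2, 13, 10] = (0 5 4 12 2 14 10 6 9 8 3 7)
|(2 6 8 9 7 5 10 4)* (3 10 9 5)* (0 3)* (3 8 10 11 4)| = |(0 8 5 9 7)(2 6 10 3 11 4)| = 30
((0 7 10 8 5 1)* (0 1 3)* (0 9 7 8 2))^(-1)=(0 2 10 7 9 3 5 8)=[2, 1, 10, 5, 4, 8, 6, 9, 0, 3, 7]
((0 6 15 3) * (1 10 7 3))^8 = [6, 10, 2, 0, 4, 5, 15, 3, 8, 9, 7, 11, 12, 13, 14, 1] = (0 6 15 1 10 7 3)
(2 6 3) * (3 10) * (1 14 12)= (1 14 12)(2 6 10 3)= [0, 14, 6, 2, 4, 5, 10, 7, 8, 9, 3, 11, 1, 13, 12]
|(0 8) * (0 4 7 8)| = 3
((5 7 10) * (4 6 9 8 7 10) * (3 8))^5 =(3 9 6 4 7 8)(5 10) =[0, 1, 2, 9, 7, 10, 4, 8, 3, 6, 5]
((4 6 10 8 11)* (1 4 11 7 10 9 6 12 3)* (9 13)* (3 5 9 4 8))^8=(1 10 8 3 7)(4 5 6)(9 13 12)=[0, 10, 2, 7, 5, 6, 4, 1, 3, 13, 8, 11, 9, 12]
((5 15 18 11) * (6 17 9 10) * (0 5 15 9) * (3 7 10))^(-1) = [17, 1, 2, 9, 4, 0, 10, 3, 8, 5, 7, 18, 12, 13, 14, 11, 16, 6, 15] = (0 17 6 10 7 3 9 5)(11 18 15)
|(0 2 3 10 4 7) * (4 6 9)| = 8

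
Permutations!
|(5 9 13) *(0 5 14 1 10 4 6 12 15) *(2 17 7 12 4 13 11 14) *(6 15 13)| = |(0 5 9 11 14 1 10 6 4 15)(2 17 7 12 13)| = 10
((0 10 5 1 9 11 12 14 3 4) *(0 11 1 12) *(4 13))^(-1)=(0 11 4 13 3 14 12 5 10)(1 9)=[11, 9, 2, 14, 13, 10, 6, 7, 8, 1, 0, 4, 5, 3, 12]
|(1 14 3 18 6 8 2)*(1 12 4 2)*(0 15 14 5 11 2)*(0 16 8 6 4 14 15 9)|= 22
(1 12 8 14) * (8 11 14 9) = (1 12 11 14)(8 9) = [0, 12, 2, 3, 4, 5, 6, 7, 9, 8, 10, 14, 11, 13, 1]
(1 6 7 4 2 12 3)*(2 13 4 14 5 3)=[0, 6, 12, 1, 13, 3, 7, 14, 8, 9, 10, 11, 2, 4, 5]=(1 6 7 14 5 3)(2 12)(4 13)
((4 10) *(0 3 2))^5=[2, 1, 3, 0, 10, 5, 6, 7, 8, 9, 4]=(0 2 3)(4 10)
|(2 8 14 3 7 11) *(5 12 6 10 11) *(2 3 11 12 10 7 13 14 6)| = |(2 8 6 7 5 10 12)(3 13 14 11)| = 28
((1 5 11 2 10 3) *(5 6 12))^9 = [0, 6, 10, 1, 4, 11, 12, 7, 8, 9, 3, 2, 5] = (1 6 12 5 11 2 10 3)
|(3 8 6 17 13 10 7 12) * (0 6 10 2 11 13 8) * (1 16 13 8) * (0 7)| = |(0 6 17 1 16 13 2 11 8 10)(3 7 12)| = 30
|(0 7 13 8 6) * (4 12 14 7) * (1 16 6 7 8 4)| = |(0 1 16 6)(4 12 14 8 7 13)| = 12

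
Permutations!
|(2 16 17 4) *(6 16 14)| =|(2 14 6 16 17 4)| =6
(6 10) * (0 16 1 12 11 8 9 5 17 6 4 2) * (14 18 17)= [16, 12, 0, 3, 2, 14, 10, 7, 9, 5, 4, 8, 11, 13, 18, 15, 1, 6, 17]= (0 16 1 12 11 8 9 5 14 18 17 6 10 4 2)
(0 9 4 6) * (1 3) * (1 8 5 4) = [9, 3, 2, 8, 6, 4, 0, 7, 5, 1] = (0 9 1 3 8 5 4 6)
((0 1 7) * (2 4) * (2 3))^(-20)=(0 1 7)(2 4 3)=[1, 7, 4, 2, 3, 5, 6, 0]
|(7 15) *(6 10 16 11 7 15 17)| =6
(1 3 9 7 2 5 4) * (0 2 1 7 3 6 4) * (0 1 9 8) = (0 2 5 1 6 4 7 9 3 8) = [2, 6, 5, 8, 7, 1, 4, 9, 0, 3]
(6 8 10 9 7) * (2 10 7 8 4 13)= (2 10 9 8 7 6 4 13)= [0, 1, 10, 3, 13, 5, 4, 6, 7, 8, 9, 11, 12, 2]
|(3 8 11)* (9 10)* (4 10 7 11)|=|(3 8 4 10 9 7 11)|=7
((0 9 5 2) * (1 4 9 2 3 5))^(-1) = (0 2)(1 9 4)(3 5) = [2, 9, 0, 5, 1, 3, 6, 7, 8, 4]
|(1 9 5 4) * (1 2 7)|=|(1 9 5 4 2 7)|=6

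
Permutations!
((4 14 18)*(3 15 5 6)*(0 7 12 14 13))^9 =(0 12 18 13 7 14 4)(3 15 5 6) =[12, 1, 2, 15, 0, 6, 3, 14, 8, 9, 10, 11, 18, 7, 4, 5, 16, 17, 13]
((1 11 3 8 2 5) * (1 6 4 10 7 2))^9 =[0, 11, 4, 8, 2, 10, 7, 6, 1, 9, 5, 3] =(1 11 3 8)(2 4)(5 10)(6 7)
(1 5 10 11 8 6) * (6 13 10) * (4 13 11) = (1 5 6)(4 13 10)(8 11) = [0, 5, 2, 3, 13, 6, 1, 7, 11, 9, 4, 8, 12, 10]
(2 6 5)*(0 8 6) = (0 8 6 5 2) = [8, 1, 0, 3, 4, 2, 5, 7, 6]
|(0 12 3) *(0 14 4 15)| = 6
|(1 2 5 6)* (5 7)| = 5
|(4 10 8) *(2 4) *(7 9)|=4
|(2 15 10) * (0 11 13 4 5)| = 15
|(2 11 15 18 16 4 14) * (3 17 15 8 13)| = |(2 11 8 13 3 17 15 18 16 4 14)| = 11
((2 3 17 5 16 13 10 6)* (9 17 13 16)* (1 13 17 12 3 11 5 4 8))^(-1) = [0, 8, 6, 12, 17, 11, 10, 7, 4, 5, 13, 2, 9, 1, 14, 15, 16, 3] = (1 8 4 17 3 12 9 5 11 2 6 10 13)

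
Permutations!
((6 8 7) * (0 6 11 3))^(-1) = [3, 1, 2, 11, 4, 5, 0, 8, 6, 9, 10, 7] = (0 3 11 7 8 6)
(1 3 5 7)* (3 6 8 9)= (1 6 8 9 3 5 7)= [0, 6, 2, 5, 4, 7, 8, 1, 9, 3]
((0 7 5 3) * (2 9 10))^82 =(0 5)(2 9 10)(3 7) =[5, 1, 9, 7, 4, 0, 6, 3, 8, 10, 2]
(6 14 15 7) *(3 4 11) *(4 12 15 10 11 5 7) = (3 12 15 4 5 7 6 14 10 11) = [0, 1, 2, 12, 5, 7, 14, 6, 8, 9, 11, 3, 15, 13, 10, 4]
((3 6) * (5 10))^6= [0, 1, 2, 3, 4, 5, 6, 7, 8, 9, 10]= (10)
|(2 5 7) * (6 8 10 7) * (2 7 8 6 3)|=6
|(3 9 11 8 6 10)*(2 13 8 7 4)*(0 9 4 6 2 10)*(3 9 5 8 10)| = |(0 5 8 2 13 10 9 11 7 6)(3 4)| = 10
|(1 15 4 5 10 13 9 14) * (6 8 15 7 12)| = |(1 7 12 6 8 15 4 5 10 13 9 14)| = 12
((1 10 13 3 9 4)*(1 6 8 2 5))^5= (1 4)(2 3)(5 9)(6 10)(8 13)= [0, 4, 3, 2, 1, 9, 10, 7, 13, 5, 6, 11, 12, 8]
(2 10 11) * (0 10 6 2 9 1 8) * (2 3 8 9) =[10, 9, 6, 8, 4, 5, 3, 7, 0, 1, 11, 2] =(0 10 11 2 6 3 8)(1 9)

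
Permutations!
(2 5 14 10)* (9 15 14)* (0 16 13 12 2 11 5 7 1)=(0 16 13 12 2 7 1)(5 9 15 14 10 11)=[16, 0, 7, 3, 4, 9, 6, 1, 8, 15, 11, 5, 2, 12, 10, 14, 13]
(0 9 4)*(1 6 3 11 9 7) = (0 7 1 6 3 11 9 4) = [7, 6, 2, 11, 0, 5, 3, 1, 8, 4, 10, 9]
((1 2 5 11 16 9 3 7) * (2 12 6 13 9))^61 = [0, 3, 5, 13, 4, 11, 1, 9, 8, 6, 10, 16, 7, 12, 14, 15, 2] = (1 3 13 12 7 9 6)(2 5 11 16)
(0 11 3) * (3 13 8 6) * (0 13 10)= (0 11 10)(3 13 8 6)= [11, 1, 2, 13, 4, 5, 3, 7, 6, 9, 0, 10, 12, 8]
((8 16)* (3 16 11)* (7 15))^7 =[0, 1, 2, 11, 4, 5, 6, 15, 16, 9, 10, 8, 12, 13, 14, 7, 3] =(3 11 8 16)(7 15)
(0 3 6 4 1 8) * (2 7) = (0 3 6 4 1 8)(2 7) = [3, 8, 7, 6, 1, 5, 4, 2, 0]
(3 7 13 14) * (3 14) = (14)(3 7 13) = [0, 1, 2, 7, 4, 5, 6, 13, 8, 9, 10, 11, 12, 3, 14]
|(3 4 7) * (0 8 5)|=3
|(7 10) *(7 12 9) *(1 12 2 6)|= 7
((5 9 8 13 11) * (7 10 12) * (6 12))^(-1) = (5 11 13 8 9)(6 10 7 12) = [0, 1, 2, 3, 4, 11, 10, 12, 9, 5, 7, 13, 6, 8]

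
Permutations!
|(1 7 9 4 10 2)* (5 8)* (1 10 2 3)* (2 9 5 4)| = 9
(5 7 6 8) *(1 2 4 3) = (1 2 4 3)(5 7 6 8) = [0, 2, 4, 1, 3, 7, 8, 6, 5]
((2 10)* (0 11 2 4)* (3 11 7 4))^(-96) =[0, 1, 2, 3, 4, 5, 6, 7, 8, 9, 10, 11] =(11)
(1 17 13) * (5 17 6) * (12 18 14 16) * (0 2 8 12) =(0 2 8 12 18 14 16)(1 6 5 17 13) =[2, 6, 8, 3, 4, 17, 5, 7, 12, 9, 10, 11, 18, 1, 16, 15, 0, 13, 14]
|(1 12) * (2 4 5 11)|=|(1 12)(2 4 5 11)|=4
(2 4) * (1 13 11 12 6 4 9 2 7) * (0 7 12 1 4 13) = (0 7 4 12 6 13 11 1)(2 9) = [7, 0, 9, 3, 12, 5, 13, 4, 8, 2, 10, 1, 6, 11]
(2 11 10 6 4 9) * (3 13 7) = (2 11 10 6 4 9)(3 13 7) = [0, 1, 11, 13, 9, 5, 4, 3, 8, 2, 6, 10, 12, 7]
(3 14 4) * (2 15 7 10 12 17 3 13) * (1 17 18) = [0, 17, 15, 14, 13, 5, 6, 10, 8, 9, 12, 11, 18, 2, 4, 7, 16, 3, 1] = (1 17 3 14 4 13 2 15 7 10 12 18)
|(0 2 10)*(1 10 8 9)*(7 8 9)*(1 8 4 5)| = |(0 2 9 8 7 4 5 1 10)| = 9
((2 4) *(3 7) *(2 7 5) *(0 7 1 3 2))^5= (0 3 4 7 5 1 2)= [3, 2, 0, 4, 7, 1, 6, 5]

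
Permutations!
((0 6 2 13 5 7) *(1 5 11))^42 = (0 2 11 5)(1 7 6 13) = [2, 7, 11, 3, 4, 0, 13, 6, 8, 9, 10, 5, 12, 1]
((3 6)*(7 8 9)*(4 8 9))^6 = [0, 1, 2, 3, 4, 5, 6, 7, 8, 9] = (9)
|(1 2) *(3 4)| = 2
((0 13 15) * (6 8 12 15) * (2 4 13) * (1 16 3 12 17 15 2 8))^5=(0 8 17 15)(1 4 3 6 2 16 13 12)=[8, 4, 16, 6, 3, 5, 2, 7, 17, 9, 10, 11, 1, 12, 14, 0, 13, 15]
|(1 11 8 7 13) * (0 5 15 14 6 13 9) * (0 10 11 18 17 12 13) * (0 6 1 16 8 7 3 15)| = 20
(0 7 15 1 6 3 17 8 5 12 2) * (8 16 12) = [7, 6, 0, 17, 4, 8, 3, 15, 5, 9, 10, 11, 2, 13, 14, 1, 12, 16] = (0 7 15 1 6 3 17 16 12 2)(5 8)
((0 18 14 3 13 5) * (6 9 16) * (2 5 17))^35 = (0 3 2 18 13 5 14 17)(6 16 9) = [3, 1, 18, 2, 4, 14, 16, 7, 8, 6, 10, 11, 12, 5, 17, 15, 9, 0, 13]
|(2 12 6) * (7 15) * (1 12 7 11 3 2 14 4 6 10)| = |(1 12 10)(2 7 15 11 3)(4 6 14)| = 15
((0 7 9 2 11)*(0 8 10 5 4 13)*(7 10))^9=(0 13 4 5 10)(2 9 7 8 11)=[13, 1, 9, 3, 5, 10, 6, 8, 11, 7, 0, 2, 12, 4]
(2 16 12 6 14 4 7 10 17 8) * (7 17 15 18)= [0, 1, 16, 3, 17, 5, 14, 10, 2, 9, 15, 11, 6, 13, 4, 18, 12, 8, 7]= (2 16 12 6 14 4 17 8)(7 10 15 18)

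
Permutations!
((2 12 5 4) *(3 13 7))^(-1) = (2 4 5 12)(3 7 13) = [0, 1, 4, 7, 5, 12, 6, 13, 8, 9, 10, 11, 2, 3]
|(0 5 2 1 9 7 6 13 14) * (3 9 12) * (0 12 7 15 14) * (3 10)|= |(0 5 2 1 7 6 13)(3 9 15 14 12 10)|= 42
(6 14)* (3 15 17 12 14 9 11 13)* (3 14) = (3 15 17 12)(6 9 11 13 14) = [0, 1, 2, 15, 4, 5, 9, 7, 8, 11, 10, 13, 3, 14, 6, 17, 16, 12]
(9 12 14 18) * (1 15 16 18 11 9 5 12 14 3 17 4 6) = (1 15 16 18 5 12 3 17 4 6)(9 14 11) = [0, 15, 2, 17, 6, 12, 1, 7, 8, 14, 10, 9, 3, 13, 11, 16, 18, 4, 5]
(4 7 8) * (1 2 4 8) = (8)(1 2 4 7) = [0, 2, 4, 3, 7, 5, 6, 1, 8]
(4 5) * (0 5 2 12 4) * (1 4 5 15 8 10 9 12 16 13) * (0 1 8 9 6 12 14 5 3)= (0 15 9 14 5 1 4 2 16 13 8 10 6 12 3)= [15, 4, 16, 0, 2, 1, 12, 7, 10, 14, 6, 11, 3, 8, 5, 9, 13]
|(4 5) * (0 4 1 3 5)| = 6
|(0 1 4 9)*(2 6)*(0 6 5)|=|(0 1 4 9 6 2 5)|=7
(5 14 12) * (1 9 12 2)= (1 9 12 5 14 2)= [0, 9, 1, 3, 4, 14, 6, 7, 8, 12, 10, 11, 5, 13, 2]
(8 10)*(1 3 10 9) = (1 3 10 8 9) = [0, 3, 2, 10, 4, 5, 6, 7, 9, 1, 8]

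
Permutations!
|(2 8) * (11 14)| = 2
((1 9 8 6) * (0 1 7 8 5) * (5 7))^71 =[1, 9, 2, 3, 4, 0, 5, 8, 6, 7] =(0 1 9 7 8 6 5)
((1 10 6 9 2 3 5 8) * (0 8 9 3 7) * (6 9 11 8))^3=(0 5 1 2 6 11 10 7 3 8 9)=[5, 2, 6, 8, 4, 1, 11, 3, 9, 0, 7, 10]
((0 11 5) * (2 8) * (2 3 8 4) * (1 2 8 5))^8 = (11) = [0, 1, 2, 3, 4, 5, 6, 7, 8, 9, 10, 11]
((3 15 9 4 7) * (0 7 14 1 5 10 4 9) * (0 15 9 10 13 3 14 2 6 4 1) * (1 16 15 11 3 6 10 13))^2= (0 14 7)(2 16 11 9 6)(3 13 4 10 15)= [14, 1, 16, 13, 10, 5, 2, 0, 8, 6, 15, 9, 12, 4, 7, 3, 11]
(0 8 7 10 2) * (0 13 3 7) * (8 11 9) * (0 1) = (0 11 9 8 1)(2 13 3 7 10) = [11, 0, 13, 7, 4, 5, 6, 10, 1, 8, 2, 9, 12, 3]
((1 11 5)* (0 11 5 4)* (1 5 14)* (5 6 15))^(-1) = [4, 14, 2, 3, 11, 15, 5, 7, 8, 9, 10, 0, 12, 13, 1, 6] = (0 4 11)(1 14)(5 15 6)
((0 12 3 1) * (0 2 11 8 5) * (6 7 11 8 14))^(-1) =(0 5 8 2 1 3 12)(6 14 11 7) =[5, 3, 1, 12, 4, 8, 14, 6, 2, 9, 10, 7, 0, 13, 11]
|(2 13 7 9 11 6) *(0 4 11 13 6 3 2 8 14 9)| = 11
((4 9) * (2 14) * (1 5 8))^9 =(2 14)(4 9) =[0, 1, 14, 3, 9, 5, 6, 7, 8, 4, 10, 11, 12, 13, 2]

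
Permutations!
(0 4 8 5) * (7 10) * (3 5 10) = (0 4 8 10 7 3 5) = [4, 1, 2, 5, 8, 0, 6, 3, 10, 9, 7]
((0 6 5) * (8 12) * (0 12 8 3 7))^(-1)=[7, 1, 2, 12, 4, 6, 0, 3, 8, 9, 10, 11, 5]=(0 7 3 12 5 6)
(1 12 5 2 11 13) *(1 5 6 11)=(1 12 6 11 13 5 2)=[0, 12, 1, 3, 4, 2, 11, 7, 8, 9, 10, 13, 6, 5]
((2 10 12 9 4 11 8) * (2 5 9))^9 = [0, 1, 2, 3, 9, 8, 6, 7, 11, 5, 10, 4, 12] = (12)(4 9 5 8 11)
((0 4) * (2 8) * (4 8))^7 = [4, 1, 8, 3, 2, 5, 6, 7, 0] = (0 4 2 8)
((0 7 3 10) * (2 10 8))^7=(0 7 3 8 2 10)=[7, 1, 10, 8, 4, 5, 6, 3, 2, 9, 0]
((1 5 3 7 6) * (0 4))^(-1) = (0 4)(1 6 7 3 5) = [4, 6, 2, 5, 0, 1, 7, 3]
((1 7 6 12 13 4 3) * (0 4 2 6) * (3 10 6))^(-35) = (0 13)(1 6)(2 4)(3 10)(7 12) = [13, 6, 4, 10, 2, 5, 1, 12, 8, 9, 3, 11, 7, 0]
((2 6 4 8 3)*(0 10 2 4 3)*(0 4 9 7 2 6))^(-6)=[10, 1, 0, 9, 4, 5, 3, 2, 8, 7, 6]=(0 10 6 3 9 7 2)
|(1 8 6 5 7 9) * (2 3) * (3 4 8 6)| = |(1 6 5 7 9)(2 4 8 3)| = 20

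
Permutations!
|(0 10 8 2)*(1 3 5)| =12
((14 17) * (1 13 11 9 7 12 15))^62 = [0, 15, 2, 3, 4, 5, 6, 9, 8, 11, 10, 13, 7, 1, 14, 12, 16, 17] = (17)(1 15 12 7 9 11 13)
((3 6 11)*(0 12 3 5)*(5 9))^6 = (0 5 9 11 6 3 12) = [5, 1, 2, 12, 4, 9, 3, 7, 8, 11, 10, 6, 0]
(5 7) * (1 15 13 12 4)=[0, 15, 2, 3, 1, 7, 6, 5, 8, 9, 10, 11, 4, 12, 14, 13]=(1 15 13 12 4)(5 7)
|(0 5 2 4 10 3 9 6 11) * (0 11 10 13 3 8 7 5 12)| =10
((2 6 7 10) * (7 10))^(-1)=(2 10 6)=[0, 1, 10, 3, 4, 5, 2, 7, 8, 9, 6]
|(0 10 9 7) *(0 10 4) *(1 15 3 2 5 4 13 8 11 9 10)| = 12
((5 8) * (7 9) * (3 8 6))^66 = (9)(3 5)(6 8) = [0, 1, 2, 5, 4, 3, 8, 7, 6, 9]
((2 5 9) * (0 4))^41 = (0 4)(2 9 5) = [4, 1, 9, 3, 0, 2, 6, 7, 8, 5]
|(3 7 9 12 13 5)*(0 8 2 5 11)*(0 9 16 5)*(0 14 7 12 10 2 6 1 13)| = |(0 8 6 1 13 11 9 10 2 14 7 16 5 3 12)| = 15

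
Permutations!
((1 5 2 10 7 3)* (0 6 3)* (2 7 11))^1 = (0 6 3 1 5 7)(2 10 11) = [6, 5, 10, 1, 4, 7, 3, 0, 8, 9, 11, 2]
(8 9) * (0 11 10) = [11, 1, 2, 3, 4, 5, 6, 7, 9, 8, 0, 10] = (0 11 10)(8 9)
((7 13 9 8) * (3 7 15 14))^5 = [0, 1, 2, 15, 4, 5, 6, 14, 13, 7, 10, 11, 12, 3, 8, 9] = (3 15 9 7 14 8 13)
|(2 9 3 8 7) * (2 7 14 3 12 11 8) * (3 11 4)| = |(2 9 12 4 3)(8 14 11)| = 15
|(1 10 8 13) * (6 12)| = 4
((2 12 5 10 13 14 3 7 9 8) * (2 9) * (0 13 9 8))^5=(0 2)(3 10)(5 14)(7 9)(12 13)=[2, 1, 0, 10, 4, 14, 6, 9, 8, 7, 3, 11, 13, 12, 5]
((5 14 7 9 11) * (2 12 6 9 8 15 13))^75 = (2 15 7 5 9 12 13 8 14 11 6) = [0, 1, 15, 3, 4, 9, 2, 5, 14, 12, 10, 6, 13, 8, 11, 7]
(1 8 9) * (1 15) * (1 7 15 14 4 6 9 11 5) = (1 8 11 5)(4 6 9 14)(7 15) = [0, 8, 2, 3, 6, 1, 9, 15, 11, 14, 10, 5, 12, 13, 4, 7]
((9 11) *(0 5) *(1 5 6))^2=[1, 0, 2, 3, 4, 6, 5, 7, 8, 9, 10, 11]=(11)(0 1)(5 6)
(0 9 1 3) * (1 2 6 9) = (0 1 3)(2 6 9) = [1, 3, 6, 0, 4, 5, 9, 7, 8, 2]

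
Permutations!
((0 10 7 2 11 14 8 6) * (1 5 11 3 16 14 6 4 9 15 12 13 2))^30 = (16)(0 7 5 6 10 1 11) = [7, 11, 2, 3, 4, 6, 10, 5, 8, 9, 1, 0, 12, 13, 14, 15, 16]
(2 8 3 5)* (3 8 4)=(8)(2 4 3 5)=[0, 1, 4, 5, 3, 2, 6, 7, 8]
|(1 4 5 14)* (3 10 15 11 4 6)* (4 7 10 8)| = 28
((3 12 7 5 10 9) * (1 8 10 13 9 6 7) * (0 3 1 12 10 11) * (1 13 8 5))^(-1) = (0 11 8 5 1 7 6 10 3)(9 13) = [11, 7, 2, 0, 4, 1, 10, 6, 5, 13, 3, 8, 12, 9]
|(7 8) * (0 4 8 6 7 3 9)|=10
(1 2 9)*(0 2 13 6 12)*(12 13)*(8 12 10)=[2, 10, 9, 3, 4, 5, 13, 7, 12, 1, 8, 11, 0, 6]=(0 2 9 1 10 8 12)(6 13)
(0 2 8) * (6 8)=[2, 1, 6, 3, 4, 5, 8, 7, 0]=(0 2 6 8)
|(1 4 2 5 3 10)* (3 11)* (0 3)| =8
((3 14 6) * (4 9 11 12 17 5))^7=(3 14 6)(4 9 11 12 17 5)=[0, 1, 2, 14, 9, 4, 3, 7, 8, 11, 10, 12, 17, 13, 6, 15, 16, 5]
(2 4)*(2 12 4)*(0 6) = (0 6)(4 12) = [6, 1, 2, 3, 12, 5, 0, 7, 8, 9, 10, 11, 4]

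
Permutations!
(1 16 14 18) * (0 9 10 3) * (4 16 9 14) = (0 14 18 1 9 10 3)(4 16) = [14, 9, 2, 0, 16, 5, 6, 7, 8, 10, 3, 11, 12, 13, 18, 15, 4, 17, 1]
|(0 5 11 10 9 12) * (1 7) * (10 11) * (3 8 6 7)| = 5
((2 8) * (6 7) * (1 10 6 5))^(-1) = (1 5 7 6 10)(2 8) = [0, 5, 8, 3, 4, 7, 10, 6, 2, 9, 1]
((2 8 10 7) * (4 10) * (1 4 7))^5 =(1 10 4)(2 7 8) =[0, 10, 7, 3, 1, 5, 6, 8, 2, 9, 4]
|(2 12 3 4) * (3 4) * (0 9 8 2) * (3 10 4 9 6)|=|(0 6 3 10 4)(2 12 9 8)|=20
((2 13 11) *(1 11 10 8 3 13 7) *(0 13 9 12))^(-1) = [12, 7, 11, 8, 4, 5, 6, 2, 10, 3, 13, 1, 9, 0] = (0 12 9 3 8 10 13)(1 7 2 11)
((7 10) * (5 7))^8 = (5 10 7) = [0, 1, 2, 3, 4, 10, 6, 5, 8, 9, 7]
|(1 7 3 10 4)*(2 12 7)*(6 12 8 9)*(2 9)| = |(1 9 6 12 7 3 10 4)(2 8)| = 8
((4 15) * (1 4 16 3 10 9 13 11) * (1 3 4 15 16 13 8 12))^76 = (16)(1 3 12 11 8 13 9 15 10) = [0, 3, 2, 12, 4, 5, 6, 7, 13, 15, 1, 8, 11, 9, 14, 10, 16]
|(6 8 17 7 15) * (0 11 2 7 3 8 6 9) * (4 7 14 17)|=11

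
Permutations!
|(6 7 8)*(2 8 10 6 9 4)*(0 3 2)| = |(0 3 2 8 9 4)(6 7 10)| = 6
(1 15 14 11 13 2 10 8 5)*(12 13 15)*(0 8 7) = (0 8 5 1 12 13 2 10 7)(11 15 14) = [8, 12, 10, 3, 4, 1, 6, 0, 5, 9, 7, 15, 13, 2, 11, 14]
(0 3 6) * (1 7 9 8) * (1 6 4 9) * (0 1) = (0 3 4 9 8 6 1 7) = [3, 7, 2, 4, 9, 5, 1, 0, 6, 8]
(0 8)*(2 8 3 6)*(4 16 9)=(0 3 6 2 8)(4 16 9)=[3, 1, 8, 6, 16, 5, 2, 7, 0, 4, 10, 11, 12, 13, 14, 15, 9]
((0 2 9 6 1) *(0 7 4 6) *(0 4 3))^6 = (0 7 6 9)(1 4 2 3) = [7, 4, 3, 1, 2, 5, 9, 6, 8, 0]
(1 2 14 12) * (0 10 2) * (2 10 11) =(0 11 2 14 12 1) =[11, 0, 14, 3, 4, 5, 6, 7, 8, 9, 10, 2, 1, 13, 12]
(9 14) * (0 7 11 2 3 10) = (0 7 11 2 3 10)(9 14) = [7, 1, 3, 10, 4, 5, 6, 11, 8, 14, 0, 2, 12, 13, 9]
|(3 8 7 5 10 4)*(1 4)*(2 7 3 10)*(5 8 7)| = |(1 4 10)(2 5)(3 7 8)| = 6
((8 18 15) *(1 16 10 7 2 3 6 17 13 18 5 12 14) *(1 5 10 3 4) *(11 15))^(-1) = (1 4 2 7 10 8 15 11 18 13 17 6 3 16)(5 14 12) = [0, 4, 7, 16, 2, 14, 3, 10, 15, 9, 8, 18, 5, 17, 12, 11, 1, 6, 13]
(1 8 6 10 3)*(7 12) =[0, 8, 2, 1, 4, 5, 10, 12, 6, 9, 3, 11, 7] =(1 8 6 10 3)(7 12)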